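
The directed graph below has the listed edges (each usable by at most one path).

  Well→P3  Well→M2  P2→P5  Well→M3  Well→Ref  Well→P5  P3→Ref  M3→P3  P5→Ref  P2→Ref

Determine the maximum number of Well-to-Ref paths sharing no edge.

3

Assign every edge capacity 1; by Menger, the answer equals the max flow.
Path Well→Ref (+1); total 1.
Path Well→P5→Ref (+1); total 2.
Path Well→P3→Ref (+1); total 3.
No residual Well→Ref path; max flow = 3.
Certifying cut of size 3: {P3→Ref, Well→P5, Well→Ref}.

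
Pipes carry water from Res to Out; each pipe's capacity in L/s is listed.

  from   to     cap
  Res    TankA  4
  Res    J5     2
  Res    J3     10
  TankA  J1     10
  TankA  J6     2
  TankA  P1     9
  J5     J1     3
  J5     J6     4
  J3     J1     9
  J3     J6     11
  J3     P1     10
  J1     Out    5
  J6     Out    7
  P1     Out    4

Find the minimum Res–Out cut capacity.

Augment Res→TankA→J1→Out: bottleneck 4, flow now 4.
Augment Res→J5→J1→Out: bottleneck 1, flow now 5.
Augment Res→J5→J6→Out: bottleneck 1, flow now 6.
Augment Res→J3→J6→Out: bottleneck 6, flow now 12.
Augment Res→J3→P1→Out: bottleneck 4, flow now 16.
No augmenting path remains; maximum flow = 16.
By max-flow min-cut, the minimum cut capacity equals the max flow.
In the residual graph, reachable from Res: {Res}.
Min-cut edges: Res→TankA (4), Res→J5 (2), Res→J3 (10); capacity 4 + 2 + 10 = 16.

16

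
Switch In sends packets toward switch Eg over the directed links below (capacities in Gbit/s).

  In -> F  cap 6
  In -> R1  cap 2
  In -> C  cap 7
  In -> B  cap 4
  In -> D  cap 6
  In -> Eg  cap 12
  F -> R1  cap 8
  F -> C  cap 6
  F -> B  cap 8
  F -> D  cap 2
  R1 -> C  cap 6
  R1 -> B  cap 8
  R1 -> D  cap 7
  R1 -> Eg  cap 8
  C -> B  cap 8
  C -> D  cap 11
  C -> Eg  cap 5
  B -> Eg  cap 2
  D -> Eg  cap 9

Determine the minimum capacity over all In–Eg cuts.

35

Augment In→Eg: bottleneck 12, flow now 12.
Augment In→R1→Eg: bottleneck 2, flow now 14.
Augment In→C→Eg: bottleneck 5, flow now 19.
Augment In→B→Eg: bottleneck 2, flow now 21.
Augment In→D→Eg: bottleneck 6, flow now 27.
Augment In→F→R1→Eg: bottleneck 6, flow now 33.
Augment In→C→D→Eg: bottleneck 2, flow now 35.
No augmenting path remains; maximum flow = 35.
By max-flow min-cut, the minimum cut capacity equals the max flow.
In the residual graph, reachable from In: {In, B}.
Min-cut edges: In→F (6), In→R1 (2), In→C (7), In→D (6), In→Eg (12), B→Eg (2); capacity 6 + 2 + 7 + 6 + 12 + 2 = 35.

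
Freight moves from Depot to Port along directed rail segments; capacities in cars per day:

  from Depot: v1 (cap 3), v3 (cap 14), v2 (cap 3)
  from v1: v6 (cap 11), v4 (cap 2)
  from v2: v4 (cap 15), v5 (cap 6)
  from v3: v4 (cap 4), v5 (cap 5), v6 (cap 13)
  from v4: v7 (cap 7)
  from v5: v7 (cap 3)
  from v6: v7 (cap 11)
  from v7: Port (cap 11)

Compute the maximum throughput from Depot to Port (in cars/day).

11

Augment Depot→v1→v4→v7→Port: bottleneck 2, flow now 2.
Augment Depot→v1→v6→v7→Port: bottleneck 1, flow now 3.
Augment Depot→v2→v4→v7→Port: bottleneck 3, flow now 6.
Augment Depot→v3→v4→v7→Port: bottleneck 2, flow now 8.
Augment Depot→v3→v5→v7→Port: bottleneck 3, flow now 11.
No augmenting path remains; maximum flow = 11.
In the residual graph, reachable from Depot: {Depot, v1, v2, v3, v4, v5, v6, v7}.
Min-cut edges: v7→Port (11); capacity 11 = 11.
This cut is saturated, so no flow can exceed 11.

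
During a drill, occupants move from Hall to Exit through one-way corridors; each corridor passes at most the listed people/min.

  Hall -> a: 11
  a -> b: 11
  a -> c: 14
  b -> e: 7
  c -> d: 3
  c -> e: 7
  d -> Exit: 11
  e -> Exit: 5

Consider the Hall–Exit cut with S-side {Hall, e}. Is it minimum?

No — its capacity is 16, but the minimum cut has capacity 8.

Given cut capacity: 11 + 5 = 16.
Augment Hall→a→b→e→Exit: bottleneck 5, flow now 5.
Augment Hall→a→c→d→Exit: bottleneck 3, flow now 8.
No augmenting path remains; maximum flow = 8.
In the residual graph, reachable from Hall: {Hall, a, b, c, e}.
Min-cut edges: c→d (3), e→Exit (5); capacity 3 + 5 = 8.
Cut capacity 16 exceeds the max flow 8, so it is not minimum.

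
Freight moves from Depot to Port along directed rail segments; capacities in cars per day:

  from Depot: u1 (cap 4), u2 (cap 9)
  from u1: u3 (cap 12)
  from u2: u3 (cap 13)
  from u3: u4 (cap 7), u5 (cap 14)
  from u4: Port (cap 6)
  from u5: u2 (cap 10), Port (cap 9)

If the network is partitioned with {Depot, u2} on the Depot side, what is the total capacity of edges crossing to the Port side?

17

Edges leaving {Depot, u2}: Depot→u1 (4), u2→u3 (13).
Cut capacity = 4 + 13 = 17.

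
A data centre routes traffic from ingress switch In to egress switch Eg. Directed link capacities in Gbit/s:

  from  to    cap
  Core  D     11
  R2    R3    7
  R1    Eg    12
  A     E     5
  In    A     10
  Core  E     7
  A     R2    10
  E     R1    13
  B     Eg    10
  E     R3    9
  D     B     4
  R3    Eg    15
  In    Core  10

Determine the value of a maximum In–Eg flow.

Augment In→Core→D→B→Eg: bottleneck 4, flow now 4.
Augment In→Core→E→R3→Eg: bottleneck 6, flow now 10.
Augment In→A→E→R3→Eg: bottleneck 3, flow now 13.
Augment In→A→E→R1→Eg: bottleneck 2, flow now 15.
Augment In→A→R2→R3→Eg: bottleneck 5, flow now 20.
No augmenting path remains; maximum flow = 20.
In the residual graph, reachable from In: {In}.
Min-cut edges: In→Core (10), In→A (10); capacity 10 + 10 = 20.
This cut is saturated, so no flow can exceed 20.

20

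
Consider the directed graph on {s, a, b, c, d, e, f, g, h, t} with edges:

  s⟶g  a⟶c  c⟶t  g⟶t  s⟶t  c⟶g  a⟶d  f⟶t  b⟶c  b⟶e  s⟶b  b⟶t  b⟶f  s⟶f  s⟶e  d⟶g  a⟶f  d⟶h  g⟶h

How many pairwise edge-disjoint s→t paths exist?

Assign every edge capacity 1; by Menger, the answer equals the max flow.
Path s→t (+1); total 1.
Path s→b→t (+1); total 2.
Path s→f→t (+1); total 3.
Path s→g→t (+1); total 4.
No residual s→t path; max flow = 4.
Certifying cut of size 4: {s→b, s→f, s→g, s→t}.

4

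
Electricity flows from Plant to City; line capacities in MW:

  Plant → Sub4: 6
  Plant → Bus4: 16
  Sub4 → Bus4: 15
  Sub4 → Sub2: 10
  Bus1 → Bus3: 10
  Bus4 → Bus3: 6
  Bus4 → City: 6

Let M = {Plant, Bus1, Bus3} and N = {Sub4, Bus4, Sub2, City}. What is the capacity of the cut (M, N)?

22

Edges leaving {Plant, Bus1, Bus3}: Plant→Sub4 (6), Plant→Bus4 (16).
Cut capacity = 6 + 16 = 22.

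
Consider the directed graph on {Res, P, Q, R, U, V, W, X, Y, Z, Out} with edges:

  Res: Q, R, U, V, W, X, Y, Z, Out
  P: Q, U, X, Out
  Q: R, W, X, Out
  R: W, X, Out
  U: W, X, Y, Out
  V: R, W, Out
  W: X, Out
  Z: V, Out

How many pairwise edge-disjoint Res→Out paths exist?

7

Assign every edge capacity 1; by Menger, the answer equals the max flow.
Path Res→Out (+1); total 1.
Path Res→Q→Out (+1); total 2.
Path Res→R→Out (+1); total 3.
Path Res→U→Out (+1); total 4.
Path Res→V→Out (+1); total 5.
Path Res→W→Out (+1); total 6.
Path Res→Z→Out (+1); total 7.
No residual Res→Out path; max flow = 7.
Certifying cut of size 7: {Res→Out, Res→Q, Res→R, Res→U, Res→V, Res→W, Res→Z}.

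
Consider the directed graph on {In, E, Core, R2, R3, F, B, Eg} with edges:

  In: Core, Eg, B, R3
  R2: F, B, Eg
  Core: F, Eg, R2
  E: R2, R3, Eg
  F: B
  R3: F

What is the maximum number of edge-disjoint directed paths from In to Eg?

2

Assign every edge capacity 1; by Menger, the answer equals the max flow.
Path In→Eg (+1); total 1.
Path In→Core→Eg (+1); total 2.
No residual In→Eg path; max flow = 2.
Certifying cut of size 2: {In→Core, In→Eg}.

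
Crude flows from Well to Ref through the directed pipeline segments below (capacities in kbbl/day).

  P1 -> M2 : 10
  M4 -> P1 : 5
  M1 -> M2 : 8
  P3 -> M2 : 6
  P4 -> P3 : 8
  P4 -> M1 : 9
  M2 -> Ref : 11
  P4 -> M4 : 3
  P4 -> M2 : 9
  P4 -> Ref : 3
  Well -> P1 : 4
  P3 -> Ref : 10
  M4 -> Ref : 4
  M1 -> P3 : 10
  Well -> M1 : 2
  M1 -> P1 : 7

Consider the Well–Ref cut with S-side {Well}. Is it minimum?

Given cut capacity: 2 + 4 = 6.
Augment Well→M1→P3→Ref: bottleneck 2, flow now 2.
Augment Well→P1→M2→Ref: bottleneck 4, flow now 6.
No augmenting path remains; maximum flow = 6.
Cut capacity 6 equals the max flow, so it is a minimum cut.

Yes — it is a minimum cut (capacity 6).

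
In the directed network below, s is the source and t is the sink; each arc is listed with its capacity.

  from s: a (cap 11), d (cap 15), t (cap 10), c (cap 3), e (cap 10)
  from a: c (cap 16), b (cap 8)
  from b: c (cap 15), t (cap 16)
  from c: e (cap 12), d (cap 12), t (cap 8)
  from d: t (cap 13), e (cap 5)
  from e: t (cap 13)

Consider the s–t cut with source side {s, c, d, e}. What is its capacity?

Edges leaving {s, c, d, e}: s→a (11), s→t (10), c→t (8), d→t (13), e→t (13).
Cut capacity = 11 + 10 + 8 + 13 + 13 = 55.

55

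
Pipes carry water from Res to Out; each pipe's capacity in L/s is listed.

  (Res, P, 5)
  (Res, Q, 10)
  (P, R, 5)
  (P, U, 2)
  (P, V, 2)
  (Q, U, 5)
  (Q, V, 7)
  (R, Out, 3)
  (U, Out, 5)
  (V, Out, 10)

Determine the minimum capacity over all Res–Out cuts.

Augment Res→P→R→Out: bottleneck 3, flow now 3.
Augment Res→P→U→Out: bottleneck 2, flow now 5.
Augment Res→Q→U→Out: bottleneck 3, flow now 8.
Augment Res→Q→V→Out: bottleneck 7, flow now 15.
No augmenting path remains; maximum flow = 15.
By max-flow min-cut, the minimum cut capacity equals the max flow.
In the residual graph, reachable from Res: {Res}.
Min-cut edges: Res→P (5), Res→Q (10); capacity 5 + 10 = 15.

15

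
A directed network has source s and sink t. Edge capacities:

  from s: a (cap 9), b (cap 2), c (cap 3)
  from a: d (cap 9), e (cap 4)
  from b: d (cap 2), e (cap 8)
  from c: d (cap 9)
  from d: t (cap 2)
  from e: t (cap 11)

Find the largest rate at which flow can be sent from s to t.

8

Augment s→a→d→t: bottleneck 2, flow now 2.
Augment s→a→e→t: bottleneck 4, flow now 6.
Augment s→b→e→t: bottleneck 2, flow now 8.
No augmenting path remains; maximum flow = 8.
In the residual graph, reachable from s: {s, a, c, d}.
Min-cut edges: s→b (2), a→e (4), d→t (2); capacity 2 + 4 + 2 = 8.
This cut is saturated, so no flow can exceed 8.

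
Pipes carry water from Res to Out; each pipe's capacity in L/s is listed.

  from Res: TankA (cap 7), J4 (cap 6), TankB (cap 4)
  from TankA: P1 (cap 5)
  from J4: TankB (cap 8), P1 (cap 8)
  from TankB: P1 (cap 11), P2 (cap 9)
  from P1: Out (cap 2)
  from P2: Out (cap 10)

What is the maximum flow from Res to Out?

Augment Res→TankA→P1→Out: bottleneck 2, flow now 2.
Augment Res→TankB→P2→Out: bottleneck 4, flow now 6.
Augment Res→J4→TankB→P2→Out: bottleneck 5, flow now 11.
No augmenting path remains; maximum flow = 11.
In the residual graph, reachable from Res: {Res, TankA, J4, TankB, P1}.
Min-cut edges: TankB→P2 (9), P1→Out (2); capacity 9 + 2 = 11.
This cut is saturated, so no flow can exceed 11.

11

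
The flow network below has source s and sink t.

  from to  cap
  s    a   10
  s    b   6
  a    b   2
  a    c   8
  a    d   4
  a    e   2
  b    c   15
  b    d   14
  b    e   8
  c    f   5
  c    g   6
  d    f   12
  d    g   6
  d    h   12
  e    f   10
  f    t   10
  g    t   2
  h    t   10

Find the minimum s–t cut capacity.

Augment s→a→c→f→t: bottleneck 5, flow now 5.
Augment s→a→c→g→t: bottleneck 2, flow now 7.
Augment s→a→d→f→t: bottleneck 3, flow now 10.
Augment s→b→d→f→t: bottleneck 2, flow now 12.
Augment s→b→d→h→t: bottleneck 4, flow now 16.
No augmenting path remains; maximum flow = 16.
By max-flow min-cut, the minimum cut capacity equals the max flow.
In the residual graph, reachable from s: {s}.
Min-cut edges: s→a (10), s→b (6); capacity 10 + 6 = 16.

16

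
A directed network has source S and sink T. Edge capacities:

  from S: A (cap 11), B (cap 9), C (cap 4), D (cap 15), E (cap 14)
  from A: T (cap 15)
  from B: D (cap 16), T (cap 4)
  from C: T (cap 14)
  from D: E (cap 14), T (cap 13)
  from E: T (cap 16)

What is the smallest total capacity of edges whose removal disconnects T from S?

Augment S→A→T: bottleneck 11, flow now 11.
Augment S→B→T: bottleneck 4, flow now 15.
Augment S→C→T: bottleneck 4, flow now 19.
Augment S→D→T: bottleneck 13, flow now 32.
Augment S→E→T: bottleneck 14, flow now 46.
Augment S→D→E→T: bottleneck 2, flow now 48.
No augmenting path remains; maximum flow = 48.
By max-flow min-cut, the minimum cut capacity equals the max flow.
In the residual graph, reachable from S: {S, B, D, E}.
Min-cut edges: S→A (11), S→C (4), B→T (4), D→T (13), E→T (16); capacity 11 + 4 + 4 + 13 + 16 = 48.

48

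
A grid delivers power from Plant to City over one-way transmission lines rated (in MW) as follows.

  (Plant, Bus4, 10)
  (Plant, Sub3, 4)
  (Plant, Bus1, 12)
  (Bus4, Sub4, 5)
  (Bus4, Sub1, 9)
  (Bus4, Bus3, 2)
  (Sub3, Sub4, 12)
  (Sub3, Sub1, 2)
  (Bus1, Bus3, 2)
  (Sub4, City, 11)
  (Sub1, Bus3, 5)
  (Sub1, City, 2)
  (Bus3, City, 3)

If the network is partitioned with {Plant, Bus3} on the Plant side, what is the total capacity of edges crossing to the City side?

Edges leaving {Plant, Bus3}: Plant→Bus4 (10), Plant→Sub3 (4), Plant→Bus1 (12), Bus3→City (3).
Cut capacity = 10 + 4 + 12 + 3 = 29.

29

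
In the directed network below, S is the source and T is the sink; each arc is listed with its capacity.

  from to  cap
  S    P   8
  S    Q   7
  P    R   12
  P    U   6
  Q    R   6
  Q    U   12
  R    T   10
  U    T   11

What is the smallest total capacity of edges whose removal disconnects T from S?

Augment S→P→R→T: bottleneck 8, flow now 8.
Augment S→Q→R→T: bottleneck 2, flow now 10.
Augment S→Q→U→T: bottleneck 5, flow now 15.
No augmenting path remains; maximum flow = 15.
By max-flow min-cut, the minimum cut capacity equals the max flow.
In the residual graph, reachable from S: {S}.
Min-cut edges: S→P (8), S→Q (7); capacity 8 + 7 = 15.

15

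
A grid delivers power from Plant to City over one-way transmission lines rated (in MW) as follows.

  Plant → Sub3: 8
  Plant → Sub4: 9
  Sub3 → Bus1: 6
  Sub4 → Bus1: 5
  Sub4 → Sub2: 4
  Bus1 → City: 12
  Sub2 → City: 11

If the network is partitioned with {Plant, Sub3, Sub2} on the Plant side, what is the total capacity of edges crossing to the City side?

Edges leaving {Plant, Sub3, Sub2}: Plant→Sub4 (9), Sub3→Bus1 (6), Sub2→City (11).
Cut capacity = 9 + 6 + 11 = 26.

26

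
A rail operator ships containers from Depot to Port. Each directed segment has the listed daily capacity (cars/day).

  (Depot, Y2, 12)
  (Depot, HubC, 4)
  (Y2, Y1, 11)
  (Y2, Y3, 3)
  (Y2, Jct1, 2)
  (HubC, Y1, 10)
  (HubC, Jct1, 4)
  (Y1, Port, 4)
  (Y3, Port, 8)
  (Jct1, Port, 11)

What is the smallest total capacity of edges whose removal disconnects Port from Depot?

Augment Depot→Y2→Y1→Port: bottleneck 4, flow now 4.
Augment Depot→Y2→Y3→Port: bottleneck 3, flow now 7.
Augment Depot→Y2→Jct1→Port: bottleneck 2, flow now 9.
Augment Depot→HubC→Jct1→Port: bottleneck 4, flow now 13.
No augmenting path remains; maximum flow = 13.
By max-flow min-cut, the minimum cut capacity equals the max flow.
In the residual graph, reachable from Depot: {Depot, Y2, Y1}.
Min-cut edges: Depot→HubC (4), Y2→Y3 (3), Y2→Jct1 (2), Y1→Port (4); capacity 4 + 3 + 2 + 4 = 13.

13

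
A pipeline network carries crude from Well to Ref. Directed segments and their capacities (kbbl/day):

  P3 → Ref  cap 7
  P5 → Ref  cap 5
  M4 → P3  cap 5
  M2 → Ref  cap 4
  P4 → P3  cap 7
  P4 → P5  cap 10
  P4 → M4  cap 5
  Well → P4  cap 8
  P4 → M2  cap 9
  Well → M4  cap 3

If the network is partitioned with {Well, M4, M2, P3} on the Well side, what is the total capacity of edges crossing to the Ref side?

19

Edges leaving {Well, M4, M2, P3}: Well→P4 (8), M2→Ref (4), P3→Ref (7).
Cut capacity = 8 + 4 + 7 = 19.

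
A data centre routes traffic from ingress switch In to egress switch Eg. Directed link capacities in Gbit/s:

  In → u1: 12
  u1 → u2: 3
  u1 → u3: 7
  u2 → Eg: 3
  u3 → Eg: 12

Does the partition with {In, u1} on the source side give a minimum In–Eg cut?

Yes — it is a minimum cut (capacity 10).

Given cut capacity: 3 + 7 = 10.
Augment In→u1→u2→Eg: bottleneck 3, flow now 3.
Augment In→u1→u3→Eg: bottleneck 7, flow now 10.
No augmenting path remains; maximum flow = 10.
Cut capacity 10 equals the max flow, so it is a minimum cut.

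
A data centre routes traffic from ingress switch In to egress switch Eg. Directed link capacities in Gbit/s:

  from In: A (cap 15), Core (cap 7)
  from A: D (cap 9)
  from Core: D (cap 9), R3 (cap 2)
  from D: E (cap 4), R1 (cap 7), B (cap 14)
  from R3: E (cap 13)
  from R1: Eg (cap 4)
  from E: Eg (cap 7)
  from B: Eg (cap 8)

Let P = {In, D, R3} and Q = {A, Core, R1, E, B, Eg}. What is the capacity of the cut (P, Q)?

60

Edges leaving {In, D, R3}: In→A (15), In→Core (7), D→R1 (7), D→E (4), D→B (14), R3→E (13).
Cut capacity = 15 + 7 + 7 + 4 + 14 + 13 = 60.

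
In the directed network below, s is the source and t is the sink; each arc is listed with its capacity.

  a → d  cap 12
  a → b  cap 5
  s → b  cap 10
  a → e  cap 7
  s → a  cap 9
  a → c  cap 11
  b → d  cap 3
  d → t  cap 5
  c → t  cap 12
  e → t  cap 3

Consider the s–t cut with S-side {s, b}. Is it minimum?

Given cut capacity: 9 + 3 = 12.
Augment s→a→c→t: bottleneck 9, flow now 9.
Augment s→b→d→t: bottleneck 3, flow now 12.
No augmenting path remains; maximum flow = 12.
Cut capacity 12 equals the max flow, so it is a minimum cut.

Yes — it is a minimum cut (capacity 12).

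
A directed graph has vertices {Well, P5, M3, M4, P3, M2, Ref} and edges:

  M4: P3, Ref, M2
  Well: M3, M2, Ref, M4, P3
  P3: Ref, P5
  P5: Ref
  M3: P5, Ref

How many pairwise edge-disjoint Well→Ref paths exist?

4

Assign every edge capacity 1; by Menger, the answer equals the max flow.
Path Well→Ref (+1); total 1.
Path Well→M3→Ref (+1); total 2.
Path Well→M4→Ref (+1); total 3.
Path Well→P3→Ref (+1); total 4.
No residual Well→Ref path; max flow = 4.
Certifying cut of size 4: {Well→M3, Well→M4, Well→P3, Well→Ref}.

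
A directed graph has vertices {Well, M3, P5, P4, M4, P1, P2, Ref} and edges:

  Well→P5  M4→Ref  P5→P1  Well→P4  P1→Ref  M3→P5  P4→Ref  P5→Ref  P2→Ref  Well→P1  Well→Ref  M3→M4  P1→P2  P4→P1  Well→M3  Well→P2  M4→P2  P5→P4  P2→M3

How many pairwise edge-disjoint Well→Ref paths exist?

6

Assign every edge capacity 1; by Menger, the answer equals the max flow.
Path Well→Ref (+1); total 1.
Path Well→P5→Ref (+1); total 2.
Path Well→P4→Ref (+1); total 3.
Path Well→P1→Ref (+1); total 4.
Path Well→P2→Ref (+1); total 5.
Path Well→M3→M4→Ref (+1); total 6.
No residual Well→Ref path; max flow = 6.
Certifying cut of size 6: {Well→M3, Well→P1, Well→P2, Well→P4, Well→P5, Well→Ref}.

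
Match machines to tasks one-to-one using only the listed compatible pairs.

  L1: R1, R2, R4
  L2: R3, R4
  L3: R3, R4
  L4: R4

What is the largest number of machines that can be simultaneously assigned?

Unit-capacity flow: source→left, listed edges, right→sink; max matching = max flow.
Augmenting path L1→R1 (+1); matched 1.
Augmenting path L2→R3 (+1); matched 2.
Augmenting path L3→R4 (+1); matched 3.
No augmenting path remains; maximum matching = 3.
König certificate: {L1, R3, R4} is a vertex cover of size 3 (every listed pair touches it), so no matching can be larger.

3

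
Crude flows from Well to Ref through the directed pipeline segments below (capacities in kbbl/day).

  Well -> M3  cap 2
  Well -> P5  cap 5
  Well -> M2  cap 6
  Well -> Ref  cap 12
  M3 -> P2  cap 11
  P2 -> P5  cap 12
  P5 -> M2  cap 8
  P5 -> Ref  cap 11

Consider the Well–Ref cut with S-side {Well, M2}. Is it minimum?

Given cut capacity: 2 + 5 + 12 = 19.
Augment Well→Ref: bottleneck 12, flow now 12.
Augment Well→P5→Ref: bottleneck 5, flow now 17.
Augment Well→M3→P2→P5→Ref: bottleneck 2, flow now 19.
No augmenting path remains; maximum flow = 19.
Cut capacity 19 equals the max flow, so it is a minimum cut.

Yes — it is a minimum cut (capacity 19).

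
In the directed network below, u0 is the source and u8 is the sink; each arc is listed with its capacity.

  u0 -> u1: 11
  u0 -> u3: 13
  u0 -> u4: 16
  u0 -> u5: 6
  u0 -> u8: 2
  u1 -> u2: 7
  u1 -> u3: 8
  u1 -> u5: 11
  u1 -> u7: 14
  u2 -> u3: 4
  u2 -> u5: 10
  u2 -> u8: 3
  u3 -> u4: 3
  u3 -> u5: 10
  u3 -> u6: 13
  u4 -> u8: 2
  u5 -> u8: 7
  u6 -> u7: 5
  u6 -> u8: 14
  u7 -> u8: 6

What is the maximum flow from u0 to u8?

Augment u0→u8: bottleneck 2, flow now 2.
Augment u0→u4→u8: bottleneck 2, flow now 4.
Augment u0→u5→u8: bottleneck 6, flow now 10.
Augment u0→u1→u2→u8: bottleneck 3, flow now 13.
Augment u0→u1→u5→u8: bottleneck 1, flow now 14.
Augment u0→u1→u7→u8: bottleneck 6, flow now 20.
Augment u0→u3→u6→u8: bottleneck 13, flow now 33.
No augmenting path remains; maximum flow = 33.
In the residual graph, reachable from u0: {u0, u1, u2, u3, u4, u5, u7}.
Min-cut edges: u0→u8 (2), u2→u8 (3), u3→u6 (13), u4→u8 (2), u5→u8 (7), u7→u8 (6); capacity 2 + 3 + 13 + 2 + 7 + 6 = 33.
This cut is saturated, so no flow can exceed 33.

33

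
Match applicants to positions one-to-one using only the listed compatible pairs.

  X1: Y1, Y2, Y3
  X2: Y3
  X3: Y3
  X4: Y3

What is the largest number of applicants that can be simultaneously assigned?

2

Unit-capacity flow: source→left, listed edges, right→sink; max matching = max flow.
Augmenting path X1→Y1 (+1); matched 1.
Augmenting path X2→Y3 (+1); matched 2.
No augmenting path remains; maximum matching = 2.
König certificate: {X1, Y3} is a vertex cover of size 2 (every listed pair touches it), so no matching can be larger.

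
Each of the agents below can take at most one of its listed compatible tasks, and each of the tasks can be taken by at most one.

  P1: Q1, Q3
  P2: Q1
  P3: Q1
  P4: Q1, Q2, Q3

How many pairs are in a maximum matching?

Unit-capacity flow: source→left, listed edges, right→sink; max matching = max flow.
Augmenting path P1→Q1 (+1); matched 1.
Augmenting path P4→Q2 (+1); matched 2.
Augmenting path P2→Q1→P1→Q3 (+1); matched 3.
No augmenting path remains; maximum matching = 3.
König certificate: {P1, P4, Q1} is a vertex cover of size 3 (every listed pair touches it), so no matching can be larger.

3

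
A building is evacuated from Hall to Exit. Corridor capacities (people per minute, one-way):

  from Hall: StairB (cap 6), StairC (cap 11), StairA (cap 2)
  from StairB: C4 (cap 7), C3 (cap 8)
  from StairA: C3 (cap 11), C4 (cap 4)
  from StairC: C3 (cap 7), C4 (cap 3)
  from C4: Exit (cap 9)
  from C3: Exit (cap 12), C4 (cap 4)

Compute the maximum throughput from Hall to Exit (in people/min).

18

Augment Hall→StairB→C4→Exit: bottleneck 6, flow now 6.
Augment Hall→StairA→C4→Exit: bottleneck 2, flow now 8.
Augment Hall→StairC→C4→Exit: bottleneck 1, flow now 9.
Augment Hall→StairC→C3→Exit: bottleneck 7, flow now 16.
Augment Hall→StairC→C4→StairB→C3→Exit: bottleneck 2, flow now 18. (uses reverse residual edge)
No augmenting path remains; maximum flow = 18.
In the residual graph, reachable from Hall: {Hall, StairC}.
Min-cut edges: Hall→StairB (6), Hall→StairA (2), StairC→C4 (3), StairC→C3 (7); capacity 6 + 2 + 3 + 7 = 18.
This cut is saturated, so no flow can exceed 18.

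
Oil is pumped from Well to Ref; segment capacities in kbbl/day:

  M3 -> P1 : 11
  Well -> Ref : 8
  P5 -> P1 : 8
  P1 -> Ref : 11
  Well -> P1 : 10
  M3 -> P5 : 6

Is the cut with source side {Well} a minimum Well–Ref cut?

Given cut capacity: 10 + 8 = 18.
Augment Well→Ref: bottleneck 8, flow now 8.
Augment Well→P1→Ref: bottleneck 10, flow now 18.
No augmenting path remains; maximum flow = 18.
Cut capacity 18 equals the max flow, so it is a minimum cut.

Yes — it is a minimum cut (capacity 18).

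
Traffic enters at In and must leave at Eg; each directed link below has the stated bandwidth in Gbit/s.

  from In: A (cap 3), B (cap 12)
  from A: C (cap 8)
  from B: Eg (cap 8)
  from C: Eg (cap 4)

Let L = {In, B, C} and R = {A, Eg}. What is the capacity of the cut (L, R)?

15

Edges leaving {In, B, C}: In→A (3), B→Eg (8), C→Eg (4).
Cut capacity = 3 + 8 + 4 = 15.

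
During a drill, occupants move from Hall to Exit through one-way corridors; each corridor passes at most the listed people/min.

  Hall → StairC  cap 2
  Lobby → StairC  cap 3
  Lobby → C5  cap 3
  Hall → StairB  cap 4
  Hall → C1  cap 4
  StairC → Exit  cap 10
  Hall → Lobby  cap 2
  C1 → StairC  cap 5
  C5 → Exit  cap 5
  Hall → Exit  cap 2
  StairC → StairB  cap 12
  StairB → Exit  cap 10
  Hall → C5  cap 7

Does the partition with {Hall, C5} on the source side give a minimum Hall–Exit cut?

Yes — it is a minimum cut (capacity 19).

Given cut capacity: 4 + 2 + 2 + 4 + 2 + 5 = 19.
Augment Hall→Exit: bottleneck 2, flow now 2.
Augment Hall→StairC→Exit: bottleneck 2, flow now 4.
Augment Hall→C5→Exit: bottleneck 5, flow now 9.
Augment Hall→StairB→Exit: bottleneck 4, flow now 13.
Augment Hall→C1→StairC→Exit: bottleneck 4, flow now 17.
Augment Hall→Lobby→StairC→Exit: bottleneck 2, flow now 19.
No augmenting path remains; maximum flow = 19.
Cut capacity 19 equals the max flow, so it is a minimum cut.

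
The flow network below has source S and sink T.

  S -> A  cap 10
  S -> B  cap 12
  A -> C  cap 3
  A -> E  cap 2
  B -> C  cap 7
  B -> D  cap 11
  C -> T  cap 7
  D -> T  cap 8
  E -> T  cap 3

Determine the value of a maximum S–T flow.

Augment S→A→C→T: bottleneck 3, flow now 3.
Augment S→A→E→T: bottleneck 2, flow now 5.
Augment S→B→C→T: bottleneck 4, flow now 9.
Augment S→B→D→T: bottleneck 8, flow now 17.
No augmenting path remains; maximum flow = 17.
In the residual graph, reachable from S: {S, A}.
Min-cut edges: S→B (12), A→C (3), A→E (2); capacity 12 + 3 + 2 = 17.
This cut is saturated, so no flow can exceed 17.

17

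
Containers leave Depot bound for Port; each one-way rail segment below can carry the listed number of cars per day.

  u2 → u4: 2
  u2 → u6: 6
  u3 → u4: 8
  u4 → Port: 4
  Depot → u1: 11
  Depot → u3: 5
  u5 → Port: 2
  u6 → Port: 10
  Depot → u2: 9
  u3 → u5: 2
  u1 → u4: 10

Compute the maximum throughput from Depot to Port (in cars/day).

12

Augment Depot→u1→u4→Port: bottleneck 4, flow now 4.
Augment Depot→u2→u6→Port: bottleneck 6, flow now 10.
Augment Depot→u3→u5→Port: bottleneck 2, flow now 12.
No augmenting path remains; maximum flow = 12.
In the residual graph, reachable from Depot: {Depot, u1, u2, u3, u4}.
Min-cut edges: u2→u6 (6), u3→u5 (2), u4→Port (4); capacity 6 + 2 + 4 = 12.
This cut is saturated, so no flow can exceed 12.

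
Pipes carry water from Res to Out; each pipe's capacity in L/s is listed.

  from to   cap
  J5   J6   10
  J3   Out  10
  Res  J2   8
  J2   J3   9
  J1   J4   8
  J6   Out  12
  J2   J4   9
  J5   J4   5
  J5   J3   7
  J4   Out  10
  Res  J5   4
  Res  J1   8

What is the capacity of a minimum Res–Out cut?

20

Augment Res→J1→J4→Out: bottleneck 8, flow now 8.
Augment Res→J5→J6→Out: bottleneck 4, flow now 12.
Augment Res→J2→J4→Out: bottleneck 2, flow now 14.
Augment Res→J2→J3→Out: bottleneck 6, flow now 20.
No augmenting path remains; maximum flow = 20.
By max-flow min-cut, the minimum cut capacity equals the max flow.
In the residual graph, reachable from Res: {Res}.
Min-cut edges: Res→J1 (8), Res→J5 (4), Res→J2 (8); capacity 8 + 4 + 8 = 20.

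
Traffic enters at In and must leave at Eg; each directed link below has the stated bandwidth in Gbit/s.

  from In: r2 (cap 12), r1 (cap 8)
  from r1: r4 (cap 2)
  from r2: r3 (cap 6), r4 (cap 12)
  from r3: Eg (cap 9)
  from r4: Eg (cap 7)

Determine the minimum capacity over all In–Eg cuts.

13

Augment In→r1→r4→Eg: bottleneck 2, flow now 2.
Augment In→r2→r3→Eg: bottleneck 6, flow now 8.
Augment In→r2→r4→Eg: bottleneck 5, flow now 13.
No augmenting path remains; maximum flow = 13.
By max-flow min-cut, the minimum cut capacity equals the max flow.
In the residual graph, reachable from In: {In, r1, r2, r4}.
Min-cut edges: r2→r3 (6), r4→Eg (7); capacity 6 + 7 = 13.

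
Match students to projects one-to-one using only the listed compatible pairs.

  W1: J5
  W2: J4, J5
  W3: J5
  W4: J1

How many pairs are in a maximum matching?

Unit-capacity flow: source→left, listed edges, right→sink; max matching = max flow.
Augmenting path W1→J5 (+1); matched 1.
Augmenting path W2→J4 (+1); matched 2.
Augmenting path W4→J1 (+1); matched 3.
No augmenting path remains; maximum matching = 3.
König certificate: {W2, W4, J5} is a vertex cover of size 3 (every listed pair touches it), so no matching can be larger.

3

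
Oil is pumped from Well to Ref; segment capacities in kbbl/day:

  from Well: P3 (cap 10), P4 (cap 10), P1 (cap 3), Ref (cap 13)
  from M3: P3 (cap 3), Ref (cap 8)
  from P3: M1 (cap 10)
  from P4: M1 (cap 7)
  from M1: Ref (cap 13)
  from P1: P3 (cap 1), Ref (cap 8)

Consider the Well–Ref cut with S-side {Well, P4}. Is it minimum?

Given cut capacity: 10 + 3 + 13 + 7 = 33.
Augment Well→Ref: bottleneck 13, flow now 13.
Augment Well→P1→Ref: bottleneck 3, flow now 16.
Augment Well→P3→M1→Ref: bottleneck 10, flow now 26.
Augment Well→P4→M1→Ref: bottleneck 3, flow now 29.
No augmenting path remains; maximum flow = 29.
In the residual graph, reachable from Well: {Well, P3, P4, M1}.
Min-cut edges: Well→P1 (3), Well→Ref (13), M1→Ref (13); capacity 3 + 13 + 13 = 29.
Cut capacity 33 exceeds the max flow 29, so it is not minimum.

No — its capacity is 33, but the minimum cut has capacity 29.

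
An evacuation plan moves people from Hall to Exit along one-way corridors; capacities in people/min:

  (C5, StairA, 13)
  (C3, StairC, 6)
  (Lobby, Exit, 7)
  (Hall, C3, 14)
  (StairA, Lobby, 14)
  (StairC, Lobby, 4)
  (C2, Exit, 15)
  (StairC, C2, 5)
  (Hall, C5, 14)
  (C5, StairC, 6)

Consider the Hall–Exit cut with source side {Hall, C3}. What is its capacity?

Edges leaving {Hall, C3}: Hall→C5 (14), C3→StairC (6).
Cut capacity = 14 + 6 = 20.

20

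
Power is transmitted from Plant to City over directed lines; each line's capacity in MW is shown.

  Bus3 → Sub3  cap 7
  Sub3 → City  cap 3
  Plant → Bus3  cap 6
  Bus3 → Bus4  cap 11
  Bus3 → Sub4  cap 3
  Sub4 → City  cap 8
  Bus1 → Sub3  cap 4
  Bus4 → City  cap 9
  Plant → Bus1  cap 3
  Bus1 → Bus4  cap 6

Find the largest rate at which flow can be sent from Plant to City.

9

Augment Plant→Bus3→Sub3→City: bottleneck 3, flow now 3.
Augment Plant→Bus3→Sub4→City: bottleneck 3, flow now 6.
Augment Plant→Bus1→Bus4→City: bottleneck 3, flow now 9.
No augmenting path remains; maximum flow = 9.
In the residual graph, reachable from Plant: {Plant}.
Min-cut edges: Plant→Bus3 (6), Plant→Bus1 (3); capacity 6 + 3 = 9.
This cut is saturated, so no flow can exceed 9.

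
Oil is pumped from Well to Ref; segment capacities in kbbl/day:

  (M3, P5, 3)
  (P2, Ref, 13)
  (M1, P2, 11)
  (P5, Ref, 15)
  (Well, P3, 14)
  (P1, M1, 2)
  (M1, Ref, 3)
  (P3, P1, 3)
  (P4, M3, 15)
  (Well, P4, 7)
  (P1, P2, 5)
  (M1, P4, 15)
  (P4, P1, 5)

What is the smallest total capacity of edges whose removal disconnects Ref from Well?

Augment Well→P3→P1→M1→Ref: bottleneck 2, flow now 2.
Augment Well→P3→P1→P2→Ref: bottleneck 1, flow now 3.
Augment Well→P4→M3→P5→Ref: bottleneck 3, flow now 6.
Augment Well→P4→P1→P2→Ref: bottleneck 4, flow now 10.
No augmenting path remains; maximum flow = 10.
By max-flow min-cut, the minimum cut capacity equals the max flow.
In the residual graph, reachable from Well: {Well, P3}.
Min-cut edges: Well→P4 (7), P3→P1 (3); capacity 7 + 3 = 10.

10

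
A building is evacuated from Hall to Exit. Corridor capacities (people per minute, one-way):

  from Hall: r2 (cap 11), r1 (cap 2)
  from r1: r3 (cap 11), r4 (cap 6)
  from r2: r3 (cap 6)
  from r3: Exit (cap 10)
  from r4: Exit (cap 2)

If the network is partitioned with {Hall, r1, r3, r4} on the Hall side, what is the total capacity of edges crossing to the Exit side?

23

Edges leaving {Hall, r1, r3, r4}: Hall→r2 (11), r3→Exit (10), r4→Exit (2).
Cut capacity = 11 + 10 + 2 = 23.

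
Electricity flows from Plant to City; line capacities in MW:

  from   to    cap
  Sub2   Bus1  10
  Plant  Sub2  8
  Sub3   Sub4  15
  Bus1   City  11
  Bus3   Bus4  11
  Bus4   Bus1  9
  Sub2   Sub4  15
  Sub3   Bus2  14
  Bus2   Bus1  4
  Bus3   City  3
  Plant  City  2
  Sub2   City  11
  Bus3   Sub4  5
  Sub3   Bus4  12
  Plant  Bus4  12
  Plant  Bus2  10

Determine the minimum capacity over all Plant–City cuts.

Augment Plant→City: bottleneck 2, flow now 2.
Augment Plant→Sub2→City: bottleneck 8, flow now 10.
Augment Plant→Bus4→Bus1→City: bottleneck 9, flow now 19.
Augment Plant→Bus2→Bus1→City: bottleneck 2, flow now 21.
No augmenting path remains; maximum flow = 21.
By max-flow min-cut, the minimum cut capacity equals the max flow.
In the residual graph, reachable from Plant: {Plant, Bus4, Bus2, Bus1}.
Min-cut edges: Plant→Sub2 (8), Plant→City (2), Bus1→City (11); capacity 8 + 2 + 11 = 21.

21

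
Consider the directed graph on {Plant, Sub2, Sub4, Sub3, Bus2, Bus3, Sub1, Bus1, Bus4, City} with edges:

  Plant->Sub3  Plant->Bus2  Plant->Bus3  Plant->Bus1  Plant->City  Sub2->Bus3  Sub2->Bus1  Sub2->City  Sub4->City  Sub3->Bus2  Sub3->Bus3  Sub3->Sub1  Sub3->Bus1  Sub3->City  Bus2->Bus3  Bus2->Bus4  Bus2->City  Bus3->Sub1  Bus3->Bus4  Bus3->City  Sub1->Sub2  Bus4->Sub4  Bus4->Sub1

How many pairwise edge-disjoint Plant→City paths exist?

4

Assign every edge capacity 1; by Menger, the answer equals the max flow.
Path Plant→City (+1); total 1.
Path Plant→Sub3→City (+1); total 2.
Path Plant→Bus2→City (+1); total 3.
Path Plant→Bus3→City (+1); total 4.
No residual Plant→City path; max flow = 4.
Certifying cut of size 4: {Plant→Bus2, Plant→Bus3, Plant→City, Plant→Sub3}.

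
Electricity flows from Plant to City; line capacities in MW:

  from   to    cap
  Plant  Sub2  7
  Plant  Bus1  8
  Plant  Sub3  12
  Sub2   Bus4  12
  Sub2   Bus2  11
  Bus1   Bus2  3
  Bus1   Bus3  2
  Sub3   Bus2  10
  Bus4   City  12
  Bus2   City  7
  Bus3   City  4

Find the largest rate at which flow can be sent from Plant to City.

16

Augment Plant→Sub2→Bus4→City: bottleneck 7, flow now 7.
Augment Plant→Bus1→Bus2→City: bottleneck 3, flow now 10.
Augment Plant→Bus1→Bus3→City: bottleneck 2, flow now 12.
Augment Plant→Sub3→Bus2→City: bottleneck 4, flow now 16.
No augmenting path remains; maximum flow = 16.
In the residual graph, reachable from Plant: {Plant, Bus1, Sub3, Bus2}.
Min-cut edges: Plant→Sub2 (7), Bus1→Bus3 (2), Bus2→City (7); capacity 7 + 2 + 7 = 16.
This cut is saturated, so no flow can exceed 16.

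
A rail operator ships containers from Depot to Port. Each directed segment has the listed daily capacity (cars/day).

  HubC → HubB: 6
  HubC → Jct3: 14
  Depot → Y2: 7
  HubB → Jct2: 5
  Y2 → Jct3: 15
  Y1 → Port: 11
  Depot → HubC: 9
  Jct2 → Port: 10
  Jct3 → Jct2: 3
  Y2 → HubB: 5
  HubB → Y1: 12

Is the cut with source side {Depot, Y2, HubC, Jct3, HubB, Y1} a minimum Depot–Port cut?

No — its capacity is 19, but the minimum cut has capacity 14.

Given cut capacity: 3 + 5 + 11 = 19.
Augment Depot→Y2→Jct3→Jct2→Port: bottleneck 3, flow now 3.
Augment Depot→Y2→HubB→Y1→Port: bottleneck 4, flow now 7.
Augment Depot→HubC→HubB→Y1→Port: bottleneck 6, flow now 13.
Augment Depot→HubC→Jct3→Y2→HubB→Y1→Port: bottleneck 1, flow now 14. (uses reverse residual edge)
No augmenting path remains; maximum flow = 14.
In the residual graph, reachable from Depot: {Depot, Y2, HubC, Jct3}.
Min-cut edges: Y2→HubB (5), HubC→HubB (6), Jct3→Jct2 (3); capacity 5 + 6 + 3 = 14.
Cut capacity 19 exceeds the max flow 14, so it is not minimum.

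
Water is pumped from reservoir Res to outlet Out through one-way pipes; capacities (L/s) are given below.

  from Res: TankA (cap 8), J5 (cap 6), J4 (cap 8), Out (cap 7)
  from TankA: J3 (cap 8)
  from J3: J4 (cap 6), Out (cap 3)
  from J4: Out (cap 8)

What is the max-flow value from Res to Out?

Augment Res→Out: bottleneck 7, flow now 7.
Augment Res→J4→Out: bottleneck 8, flow now 15.
Augment Res→TankA→J3→Out: bottleneck 3, flow now 18.
No augmenting path remains; maximum flow = 18.
In the residual graph, reachable from Res: {Res, TankA, J3, J5, J4}.
Min-cut edges: Res→Out (7), J3→Out (3), J4→Out (8); capacity 7 + 3 + 8 = 18.
This cut is saturated, so no flow can exceed 18.

18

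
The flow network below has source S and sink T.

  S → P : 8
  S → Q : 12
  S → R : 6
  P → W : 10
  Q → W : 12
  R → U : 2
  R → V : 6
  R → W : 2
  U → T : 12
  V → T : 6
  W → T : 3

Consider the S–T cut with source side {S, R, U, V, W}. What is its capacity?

41

Edges leaving {S, R, U, V, W}: S→P (8), S→Q (12), U→T (12), V→T (6), W→T (3).
Cut capacity = 8 + 12 + 12 + 6 + 3 = 41.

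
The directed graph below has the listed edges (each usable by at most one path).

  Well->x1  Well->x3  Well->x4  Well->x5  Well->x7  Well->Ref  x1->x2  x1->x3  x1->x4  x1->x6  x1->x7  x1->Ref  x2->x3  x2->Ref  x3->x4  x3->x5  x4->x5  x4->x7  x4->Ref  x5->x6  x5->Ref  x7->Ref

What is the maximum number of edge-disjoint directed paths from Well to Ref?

5

Assign every edge capacity 1; by Menger, the answer equals the max flow.
Path Well→Ref (+1); total 1.
Path Well→x1→Ref (+1); total 2.
Path Well→x4→Ref (+1); total 3.
Path Well→x5→Ref (+1); total 4.
Path Well→x7→Ref (+1); total 5.
No residual Well→Ref path; max flow = 5.
Certifying cut of size 5: {Well→Ref, Well→x1, x4→Ref, x5→Ref, x7→Ref}.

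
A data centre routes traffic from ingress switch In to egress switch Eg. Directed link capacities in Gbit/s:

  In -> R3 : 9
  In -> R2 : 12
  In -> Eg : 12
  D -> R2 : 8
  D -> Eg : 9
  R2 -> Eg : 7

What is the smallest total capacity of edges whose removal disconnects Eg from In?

Augment In→Eg: bottleneck 12, flow now 12.
Augment In→R2→Eg: bottleneck 7, flow now 19.
No augmenting path remains; maximum flow = 19.
By max-flow min-cut, the minimum cut capacity equals the max flow.
In the residual graph, reachable from In: {In, R3, R2}.
Min-cut edges: In→Eg (12), R2→Eg (7); capacity 12 + 7 = 19.

19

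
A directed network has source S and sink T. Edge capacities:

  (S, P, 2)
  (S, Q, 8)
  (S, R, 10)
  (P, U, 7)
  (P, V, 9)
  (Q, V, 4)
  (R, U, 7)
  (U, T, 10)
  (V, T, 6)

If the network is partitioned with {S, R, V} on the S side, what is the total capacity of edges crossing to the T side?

23

Edges leaving {S, R, V}: S→P (2), S→Q (8), R→U (7), V→T (6).
Cut capacity = 2 + 8 + 7 + 6 = 23.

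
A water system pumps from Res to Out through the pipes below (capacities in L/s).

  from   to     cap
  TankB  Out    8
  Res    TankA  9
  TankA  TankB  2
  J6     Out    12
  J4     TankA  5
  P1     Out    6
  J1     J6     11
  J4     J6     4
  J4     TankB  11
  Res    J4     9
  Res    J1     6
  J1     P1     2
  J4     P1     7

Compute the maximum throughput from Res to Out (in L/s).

Augment Res→J4→TankB→Out: bottleneck 8, flow now 8.
Augment Res→J4→P1→Out: bottleneck 1, flow now 9.
Augment Res→J1→P1→Out: bottleneck 2, flow now 11.
Augment Res→J1→J6→Out: bottleneck 4, flow now 15.
Augment Res→TankA→TankB→J4→P1→Out: bottleneck 2, flow now 17. (uses reverse residual edge)
No augmenting path remains; maximum flow = 17.
In the residual graph, reachable from Res: {Res, TankA}.
Min-cut edges: Res→J4 (9), Res→J1 (6), TankA→TankB (2); capacity 9 + 6 + 2 = 17.
This cut is saturated, so no flow can exceed 17.

17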